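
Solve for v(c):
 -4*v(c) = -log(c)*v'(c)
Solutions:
 v(c) = C1*exp(4*li(c))


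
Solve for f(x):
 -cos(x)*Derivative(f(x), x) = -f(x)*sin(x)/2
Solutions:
 f(x) = C1/sqrt(cos(x))


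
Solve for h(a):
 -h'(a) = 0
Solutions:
 h(a) = C1


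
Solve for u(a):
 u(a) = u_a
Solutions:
 u(a) = C1*exp(a)


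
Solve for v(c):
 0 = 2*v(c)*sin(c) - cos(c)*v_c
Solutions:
 v(c) = C1/cos(c)^2


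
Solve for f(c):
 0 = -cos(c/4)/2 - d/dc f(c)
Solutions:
 f(c) = C1 - 2*sin(c/4)


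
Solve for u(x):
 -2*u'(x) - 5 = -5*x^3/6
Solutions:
 u(x) = C1 + 5*x^4/48 - 5*x/2


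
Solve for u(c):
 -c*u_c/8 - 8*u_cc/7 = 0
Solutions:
 u(c) = C1 + C2*erf(sqrt(14)*c/16)


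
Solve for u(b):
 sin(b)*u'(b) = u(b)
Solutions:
 u(b) = C1*sqrt(cos(b) - 1)/sqrt(cos(b) + 1)


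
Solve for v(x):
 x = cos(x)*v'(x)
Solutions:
 v(x) = C1 + Integral(x/cos(x), x)


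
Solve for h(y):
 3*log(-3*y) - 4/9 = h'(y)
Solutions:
 h(y) = C1 + 3*y*log(-y) + y*(-31/9 + 3*log(3))


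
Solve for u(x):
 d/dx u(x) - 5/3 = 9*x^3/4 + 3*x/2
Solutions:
 u(x) = C1 + 9*x^4/16 + 3*x^2/4 + 5*x/3


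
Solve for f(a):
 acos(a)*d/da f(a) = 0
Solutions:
 f(a) = C1


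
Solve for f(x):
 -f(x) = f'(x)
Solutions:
 f(x) = C1*exp(-x)


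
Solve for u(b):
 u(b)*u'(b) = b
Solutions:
 u(b) = -sqrt(C1 + b^2)
 u(b) = sqrt(C1 + b^2)


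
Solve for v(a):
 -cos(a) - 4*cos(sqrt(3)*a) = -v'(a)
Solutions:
 v(a) = C1 + sin(a) + 4*sqrt(3)*sin(sqrt(3)*a)/3


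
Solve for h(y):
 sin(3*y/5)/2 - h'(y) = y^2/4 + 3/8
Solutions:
 h(y) = C1 - y^3/12 - 3*y/8 - 5*cos(3*y/5)/6


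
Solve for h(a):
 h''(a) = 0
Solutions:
 h(a) = C1 + C2*a


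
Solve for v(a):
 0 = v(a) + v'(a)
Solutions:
 v(a) = C1*exp(-a)


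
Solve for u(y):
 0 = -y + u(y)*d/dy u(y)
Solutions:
 u(y) = -sqrt(C1 + y^2)
 u(y) = sqrt(C1 + y^2)


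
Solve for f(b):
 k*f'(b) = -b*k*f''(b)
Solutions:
 f(b) = C1 + C2*log(b)


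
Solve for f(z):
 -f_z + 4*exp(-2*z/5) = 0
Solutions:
 f(z) = C1 - 10*exp(-2*z/5)


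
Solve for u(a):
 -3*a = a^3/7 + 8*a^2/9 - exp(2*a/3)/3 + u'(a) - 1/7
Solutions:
 u(a) = C1 - a^4/28 - 8*a^3/27 - 3*a^2/2 + a/7 + exp(2*a/3)/2


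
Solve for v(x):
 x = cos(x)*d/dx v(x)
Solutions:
 v(x) = C1 + Integral(x/cos(x), x)


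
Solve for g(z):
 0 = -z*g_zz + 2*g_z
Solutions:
 g(z) = C1 + C2*z^3


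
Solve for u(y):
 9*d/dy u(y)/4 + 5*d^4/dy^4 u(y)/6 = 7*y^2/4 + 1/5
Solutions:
 u(y) = C1 + C4*exp(-3*10^(2/3)*y/10) + 7*y^3/27 + 4*y/45 + (C2*sin(3*10^(2/3)*sqrt(3)*y/20) + C3*cos(3*10^(2/3)*sqrt(3)*y/20))*exp(3*10^(2/3)*y/20)


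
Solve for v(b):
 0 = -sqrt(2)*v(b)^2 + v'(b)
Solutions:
 v(b) = -1/(C1 + sqrt(2)*b)


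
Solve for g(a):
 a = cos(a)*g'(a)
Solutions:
 g(a) = C1 + Integral(a/cos(a), a)


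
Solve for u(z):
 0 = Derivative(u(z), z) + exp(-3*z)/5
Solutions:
 u(z) = C1 + exp(-3*z)/15


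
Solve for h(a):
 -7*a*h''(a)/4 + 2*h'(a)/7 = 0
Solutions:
 h(a) = C1 + C2*a^(57/49)


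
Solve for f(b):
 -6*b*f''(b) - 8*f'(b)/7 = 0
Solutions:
 f(b) = C1 + C2*b^(17/21)


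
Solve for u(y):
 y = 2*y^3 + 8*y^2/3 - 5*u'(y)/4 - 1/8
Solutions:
 u(y) = C1 + 2*y^4/5 + 32*y^3/45 - 2*y^2/5 - y/10


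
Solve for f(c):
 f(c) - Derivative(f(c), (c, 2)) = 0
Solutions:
 f(c) = C1*exp(-c) + C2*exp(c)


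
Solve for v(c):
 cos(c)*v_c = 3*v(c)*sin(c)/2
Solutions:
 v(c) = C1/cos(c)^(3/2)


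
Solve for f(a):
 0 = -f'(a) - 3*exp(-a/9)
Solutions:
 f(a) = C1 + 27*exp(-a/9)


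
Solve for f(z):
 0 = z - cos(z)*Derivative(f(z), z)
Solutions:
 f(z) = C1 + Integral(z/cos(z), z)


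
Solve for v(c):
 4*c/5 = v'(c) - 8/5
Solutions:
 v(c) = C1 + 2*c^2/5 + 8*c/5


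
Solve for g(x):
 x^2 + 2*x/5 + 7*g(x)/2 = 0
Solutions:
 g(x) = 2*x*(-5*x - 2)/35


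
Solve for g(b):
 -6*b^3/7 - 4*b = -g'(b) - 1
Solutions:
 g(b) = C1 + 3*b^4/14 + 2*b^2 - b


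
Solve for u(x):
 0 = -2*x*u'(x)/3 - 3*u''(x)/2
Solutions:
 u(x) = C1 + C2*erf(sqrt(2)*x/3)


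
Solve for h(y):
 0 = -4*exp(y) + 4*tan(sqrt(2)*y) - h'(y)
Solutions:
 h(y) = C1 - 4*exp(y) - 2*sqrt(2)*log(cos(sqrt(2)*y))


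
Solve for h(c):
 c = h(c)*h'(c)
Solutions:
 h(c) = -sqrt(C1 + c^2)
 h(c) = sqrt(C1 + c^2)


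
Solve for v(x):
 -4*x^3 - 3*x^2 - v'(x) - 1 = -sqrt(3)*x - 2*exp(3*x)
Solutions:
 v(x) = C1 - x^4 - x^3 + sqrt(3)*x^2/2 - x + 2*exp(3*x)/3


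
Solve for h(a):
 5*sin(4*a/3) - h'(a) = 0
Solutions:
 h(a) = C1 - 15*cos(4*a/3)/4


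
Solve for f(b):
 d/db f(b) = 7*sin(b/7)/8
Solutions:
 f(b) = C1 - 49*cos(b/7)/8


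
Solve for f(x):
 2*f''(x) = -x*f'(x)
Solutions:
 f(x) = C1 + C2*erf(x/2)


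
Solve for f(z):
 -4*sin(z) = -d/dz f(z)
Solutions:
 f(z) = C1 - 4*cos(z)


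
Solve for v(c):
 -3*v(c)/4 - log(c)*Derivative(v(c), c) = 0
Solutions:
 v(c) = C1*exp(-3*li(c)/4)


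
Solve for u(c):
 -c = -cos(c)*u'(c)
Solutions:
 u(c) = C1 + Integral(c/cos(c), c)


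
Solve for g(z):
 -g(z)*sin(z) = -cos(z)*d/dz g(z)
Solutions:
 g(z) = C1/cos(z)


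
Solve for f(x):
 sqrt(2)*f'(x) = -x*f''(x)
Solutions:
 f(x) = C1 + C2*x^(1 - sqrt(2))


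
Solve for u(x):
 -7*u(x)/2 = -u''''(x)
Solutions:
 u(x) = C1*exp(-2^(3/4)*7^(1/4)*x/2) + C2*exp(2^(3/4)*7^(1/4)*x/2) + C3*sin(2^(3/4)*7^(1/4)*x/2) + C4*cos(2^(3/4)*7^(1/4)*x/2)


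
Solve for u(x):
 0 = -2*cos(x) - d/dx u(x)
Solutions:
 u(x) = C1 - 2*sin(x)


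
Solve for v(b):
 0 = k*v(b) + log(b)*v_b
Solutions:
 v(b) = C1*exp(-k*li(b))


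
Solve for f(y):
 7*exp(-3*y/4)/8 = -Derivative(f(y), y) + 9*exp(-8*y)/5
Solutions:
 f(y) = C1 - 9*exp(-8*y)/40 + 7*exp(-3*y/4)/6


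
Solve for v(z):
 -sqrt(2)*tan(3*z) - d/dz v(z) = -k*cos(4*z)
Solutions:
 v(z) = C1 + k*sin(4*z)/4 + sqrt(2)*log(cos(3*z))/3


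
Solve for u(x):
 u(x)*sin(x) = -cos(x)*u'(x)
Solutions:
 u(x) = C1*cos(x)


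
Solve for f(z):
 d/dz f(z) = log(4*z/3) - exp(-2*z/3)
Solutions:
 f(z) = C1 + z*log(z) + z*(-log(3) - 1 + 2*log(2)) + 3*exp(-2*z/3)/2


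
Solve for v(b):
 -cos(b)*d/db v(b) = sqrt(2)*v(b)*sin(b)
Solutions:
 v(b) = C1*cos(b)^(sqrt(2))


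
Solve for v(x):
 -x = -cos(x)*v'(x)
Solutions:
 v(x) = C1 + Integral(x/cos(x), x)


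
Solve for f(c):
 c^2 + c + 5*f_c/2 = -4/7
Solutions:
 f(c) = C1 - 2*c^3/15 - c^2/5 - 8*c/35


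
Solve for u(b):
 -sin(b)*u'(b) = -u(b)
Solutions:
 u(b) = C1*sqrt(cos(b) - 1)/sqrt(cos(b) + 1)


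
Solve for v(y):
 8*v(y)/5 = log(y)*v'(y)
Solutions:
 v(y) = C1*exp(8*li(y)/5)


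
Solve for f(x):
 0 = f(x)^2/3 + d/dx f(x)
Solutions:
 f(x) = 3/(C1 + x)


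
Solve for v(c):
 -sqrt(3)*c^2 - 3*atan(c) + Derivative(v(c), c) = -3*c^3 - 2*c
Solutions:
 v(c) = C1 - 3*c^4/4 + sqrt(3)*c^3/3 - c^2 + 3*c*atan(c) - 3*log(c^2 + 1)/2


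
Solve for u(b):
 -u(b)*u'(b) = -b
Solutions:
 u(b) = -sqrt(C1 + b^2)
 u(b) = sqrt(C1 + b^2)


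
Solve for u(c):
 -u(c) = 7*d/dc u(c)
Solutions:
 u(c) = C1*exp(-c/7)


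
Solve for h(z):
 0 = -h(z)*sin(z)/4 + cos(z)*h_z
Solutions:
 h(z) = C1/cos(z)^(1/4)


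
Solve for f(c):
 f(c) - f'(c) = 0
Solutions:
 f(c) = C1*exp(c)


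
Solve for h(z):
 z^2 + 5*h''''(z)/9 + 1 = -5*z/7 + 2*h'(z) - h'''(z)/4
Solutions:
 h(z) = C1 + C2*exp(-z*(3*3^(1/3)/(40*sqrt(1594) + 1597)^(1/3) + 6 + 3^(2/3)*(40*sqrt(1594) + 1597)^(1/3))/40)*sin(3*3^(1/6)*z*(-(40*sqrt(1594) + 1597)^(1/3) + 3^(2/3)/(40*sqrt(1594) + 1597)^(1/3))/40) + C3*exp(-z*(3*3^(1/3)/(40*sqrt(1594) + 1597)^(1/3) + 6 + 3^(2/3)*(40*sqrt(1594) + 1597)^(1/3))/40)*cos(3*3^(1/6)*z*(-(40*sqrt(1594) + 1597)^(1/3) + 3^(2/3)/(40*sqrt(1594) + 1597)^(1/3))/40) + C4*exp(z*(-3 + 3*3^(1/3)/(40*sqrt(1594) + 1597)^(1/3) + 3^(2/3)*(40*sqrt(1594) + 1597)^(1/3))/20) + z^3/6 + 5*z^2/28 + 5*z/8


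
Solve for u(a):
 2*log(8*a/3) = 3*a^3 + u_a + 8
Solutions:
 u(a) = C1 - 3*a^4/4 + 2*a*log(a) - 10*a + a*log(64/9)


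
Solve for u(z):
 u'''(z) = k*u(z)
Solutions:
 u(z) = C1*exp(k^(1/3)*z) + C2*exp(k^(1/3)*z*(-1 + sqrt(3)*I)/2) + C3*exp(-k^(1/3)*z*(1 + sqrt(3)*I)/2)


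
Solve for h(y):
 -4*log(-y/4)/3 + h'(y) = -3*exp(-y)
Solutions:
 h(y) = C1 + 4*y*log(-y)/3 + 4*y*(-2*log(2) - 1)/3 + 3*exp(-y)


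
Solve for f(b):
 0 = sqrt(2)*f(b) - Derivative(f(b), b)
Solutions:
 f(b) = C1*exp(sqrt(2)*b)


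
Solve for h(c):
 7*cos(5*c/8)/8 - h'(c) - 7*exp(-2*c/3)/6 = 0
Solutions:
 h(c) = C1 + 7*sin(5*c/8)/5 + 7*exp(-2*c/3)/4


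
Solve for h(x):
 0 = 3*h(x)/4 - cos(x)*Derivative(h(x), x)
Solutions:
 h(x) = C1*(sin(x) + 1)^(3/8)/(sin(x) - 1)^(3/8)


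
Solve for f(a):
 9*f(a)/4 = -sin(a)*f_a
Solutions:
 f(a) = C1*(cos(a) + 1)^(9/8)/(cos(a) - 1)^(9/8)


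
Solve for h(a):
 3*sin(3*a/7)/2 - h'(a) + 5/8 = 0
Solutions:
 h(a) = C1 + 5*a/8 - 7*cos(3*a/7)/2


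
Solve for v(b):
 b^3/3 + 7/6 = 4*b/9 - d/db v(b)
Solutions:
 v(b) = C1 - b^4/12 + 2*b^2/9 - 7*b/6


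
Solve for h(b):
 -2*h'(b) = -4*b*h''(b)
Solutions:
 h(b) = C1 + C2*b^(3/2)


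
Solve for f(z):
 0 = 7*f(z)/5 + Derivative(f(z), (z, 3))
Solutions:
 f(z) = C3*exp(-5^(2/3)*7^(1/3)*z/5) + (C1*sin(sqrt(3)*5^(2/3)*7^(1/3)*z/10) + C2*cos(sqrt(3)*5^(2/3)*7^(1/3)*z/10))*exp(5^(2/3)*7^(1/3)*z/10)


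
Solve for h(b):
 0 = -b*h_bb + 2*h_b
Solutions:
 h(b) = C1 + C2*b^3


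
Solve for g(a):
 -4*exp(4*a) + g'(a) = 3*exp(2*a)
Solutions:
 g(a) = C1 + exp(4*a) + 3*exp(2*a)/2


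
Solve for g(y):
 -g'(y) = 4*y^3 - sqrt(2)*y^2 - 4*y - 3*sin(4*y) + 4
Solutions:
 g(y) = C1 - y^4 + sqrt(2)*y^3/3 + 2*y^2 - 4*y - 3*cos(4*y)/4


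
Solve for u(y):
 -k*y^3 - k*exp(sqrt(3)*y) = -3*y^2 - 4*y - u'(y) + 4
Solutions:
 u(y) = C1 + k*y^4/4 + sqrt(3)*k*exp(sqrt(3)*y)/3 - y^3 - 2*y^2 + 4*y


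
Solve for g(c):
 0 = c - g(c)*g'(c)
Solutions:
 g(c) = -sqrt(C1 + c^2)
 g(c) = sqrt(C1 + c^2)


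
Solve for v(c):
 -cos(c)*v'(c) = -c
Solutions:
 v(c) = C1 + Integral(c/cos(c), c)


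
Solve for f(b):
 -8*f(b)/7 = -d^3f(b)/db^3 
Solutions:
 f(b) = C3*exp(2*7^(2/3)*b/7) + (C1*sin(sqrt(3)*7^(2/3)*b/7) + C2*cos(sqrt(3)*7^(2/3)*b/7))*exp(-7^(2/3)*b/7)


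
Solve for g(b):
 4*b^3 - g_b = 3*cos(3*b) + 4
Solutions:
 g(b) = C1 + b^4 - 4*b - sin(3*b)


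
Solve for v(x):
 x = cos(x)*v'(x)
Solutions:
 v(x) = C1 + Integral(x/cos(x), x)


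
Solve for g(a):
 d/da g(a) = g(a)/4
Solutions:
 g(a) = C1*exp(a/4)


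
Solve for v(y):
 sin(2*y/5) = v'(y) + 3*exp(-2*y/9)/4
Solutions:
 v(y) = C1 - 5*cos(2*y/5)/2 + 27*exp(-2*y/9)/8


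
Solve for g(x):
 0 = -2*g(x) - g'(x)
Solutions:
 g(x) = C1*exp(-2*x)


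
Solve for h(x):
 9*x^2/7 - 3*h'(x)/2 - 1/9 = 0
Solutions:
 h(x) = C1 + 2*x^3/7 - 2*x/27


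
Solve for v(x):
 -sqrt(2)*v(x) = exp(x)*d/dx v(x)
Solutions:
 v(x) = C1*exp(sqrt(2)*exp(-x))


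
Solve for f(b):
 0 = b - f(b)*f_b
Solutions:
 f(b) = -sqrt(C1 + b^2)
 f(b) = sqrt(C1 + b^2)


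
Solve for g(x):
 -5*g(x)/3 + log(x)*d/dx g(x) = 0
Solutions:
 g(x) = C1*exp(5*li(x)/3)


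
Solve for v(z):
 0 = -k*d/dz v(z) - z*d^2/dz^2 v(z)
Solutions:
 v(z) = C1 + z^(1 - re(k))*(C2*sin(log(z)*Abs(im(k))) + C3*cos(log(z)*im(k)))


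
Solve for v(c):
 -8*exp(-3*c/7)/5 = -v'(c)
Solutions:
 v(c) = C1 - 56*exp(-3*c/7)/15


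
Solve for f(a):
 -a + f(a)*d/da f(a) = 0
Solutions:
 f(a) = -sqrt(C1 + a^2)
 f(a) = sqrt(C1 + a^2)


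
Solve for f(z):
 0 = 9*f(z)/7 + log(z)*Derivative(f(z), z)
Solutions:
 f(z) = C1*exp(-9*li(z)/7)


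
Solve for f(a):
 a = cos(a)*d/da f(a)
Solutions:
 f(a) = C1 + Integral(a/cos(a), a)


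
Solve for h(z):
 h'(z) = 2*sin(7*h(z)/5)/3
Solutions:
 -2*z/3 + 5*log(cos(7*h(z)/5) - 1)/14 - 5*log(cos(7*h(z)/5) + 1)/14 = C1


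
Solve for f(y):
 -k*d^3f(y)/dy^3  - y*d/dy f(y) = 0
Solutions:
 f(y) = C1 + Integral(C2*airyai(y*(-1/k)^(1/3)) + C3*airybi(y*(-1/k)^(1/3)), y)


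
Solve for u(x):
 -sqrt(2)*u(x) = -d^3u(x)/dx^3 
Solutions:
 u(x) = C3*exp(2^(1/6)*x) + (C1*sin(2^(1/6)*sqrt(3)*x/2) + C2*cos(2^(1/6)*sqrt(3)*x/2))*exp(-2^(1/6)*x/2)


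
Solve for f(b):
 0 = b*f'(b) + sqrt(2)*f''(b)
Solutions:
 f(b) = C1 + C2*erf(2^(1/4)*b/2)


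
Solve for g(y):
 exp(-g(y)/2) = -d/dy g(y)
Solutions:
 g(y) = 2*log(C1 - y/2)


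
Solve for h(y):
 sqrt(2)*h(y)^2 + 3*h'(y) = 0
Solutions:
 h(y) = 3/(C1 + sqrt(2)*y)


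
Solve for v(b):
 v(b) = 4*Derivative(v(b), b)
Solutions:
 v(b) = C1*exp(b/4)


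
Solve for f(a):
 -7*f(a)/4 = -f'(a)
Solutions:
 f(a) = C1*exp(7*a/4)


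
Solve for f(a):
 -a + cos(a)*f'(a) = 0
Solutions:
 f(a) = C1 + Integral(a/cos(a), a)


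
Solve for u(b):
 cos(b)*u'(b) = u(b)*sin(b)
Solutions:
 u(b) = C1/cos(b)


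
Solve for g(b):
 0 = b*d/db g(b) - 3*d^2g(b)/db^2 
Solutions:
 g(b) = C1 + C2*erfi(sqrt(6)*b/6)


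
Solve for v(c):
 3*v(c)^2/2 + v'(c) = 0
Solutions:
 v(c) = 2/(C1 + 3*c)


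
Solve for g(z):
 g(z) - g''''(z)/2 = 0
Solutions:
 g(z) = C1*exp(-2^(1/4)*z) + C2*exp(2^(1/4)*z) + C3*sin(2^(1/4)*z) + C4*cos(2^(1/4)*z)


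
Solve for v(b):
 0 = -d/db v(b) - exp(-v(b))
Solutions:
 v(b) = log(C1 - b)


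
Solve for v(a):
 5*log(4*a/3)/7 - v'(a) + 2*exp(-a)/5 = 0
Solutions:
 v(a) = C1 + 5*a*log(a)/7 + 5*a*(-log(3) - 1 + 2*log(2))/7 - 2*exp(-a)/5


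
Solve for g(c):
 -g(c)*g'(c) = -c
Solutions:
 g(c) = -sqrt(C1 + c^2)
 g(c) = sqrt(C1 + c^2)


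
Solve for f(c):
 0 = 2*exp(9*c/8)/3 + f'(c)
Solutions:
 f(c) = C1 - 16*exp(9*c/8)/27


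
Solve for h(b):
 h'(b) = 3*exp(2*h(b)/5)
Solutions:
 h(b) = 5*log(-sqrt(-1/(C1 + 3*b))) - 5*log(2) + 5*log(10)/2
 h(b) = 5*log(-1/(C1 + 3*b))/2 - 5*log(2) + 5*log(10)/2


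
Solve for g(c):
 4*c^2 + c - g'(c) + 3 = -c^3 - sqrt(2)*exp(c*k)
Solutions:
 g(c) = C1 + c^4/4 + 4*c^3/3 + c^2/2 + 3*c + sqrt(2)*exp(c*k)/k


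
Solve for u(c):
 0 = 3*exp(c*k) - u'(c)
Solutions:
 u(c) = C1 + 3*exp(c*k)/k


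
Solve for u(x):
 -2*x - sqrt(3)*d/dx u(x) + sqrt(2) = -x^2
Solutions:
 u(x) = C1 + sqrt(3)*x^3/9 - sqrt(3)*x^2/3 + sqrt(6)*x/3


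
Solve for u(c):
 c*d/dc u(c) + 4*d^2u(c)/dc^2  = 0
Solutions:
 u(c) = C1 + C2*erf(sqrt(2)*c/4)


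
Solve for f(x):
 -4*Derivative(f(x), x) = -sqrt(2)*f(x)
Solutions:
 f(x) = C1*exp(sqrt(2)*x/4)


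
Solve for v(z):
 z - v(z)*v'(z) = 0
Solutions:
 v(z) = -sqrt(C1 + z^2)
 v(z) = sqrt(C1 + z^2)


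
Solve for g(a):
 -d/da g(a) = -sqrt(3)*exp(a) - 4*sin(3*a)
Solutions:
 g(a) = C1 + sqrt(3)*exp(a) - 4*cos(3*a)/3


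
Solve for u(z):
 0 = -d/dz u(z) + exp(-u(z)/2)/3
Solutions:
 u(z) = 2*log(C1 + z/6)


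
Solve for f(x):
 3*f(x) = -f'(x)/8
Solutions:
 f(x) = C1*exp(-24*x)


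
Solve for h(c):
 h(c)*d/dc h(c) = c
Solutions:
 h(c) = -sqrt(C1 + c^2)
 h(c) = sqrt(C1 + c^2)


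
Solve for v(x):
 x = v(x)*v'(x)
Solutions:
 v(x) = -sqrt(C1 + x^2)
 v(x) = sqrt(C1 + x^2)


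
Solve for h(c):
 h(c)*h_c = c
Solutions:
 h(c) = -sqrt(C1 + c^2)
 h(c) = sqrt(C1 + c^2)


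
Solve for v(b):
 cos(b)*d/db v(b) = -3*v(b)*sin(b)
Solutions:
 v(b) = C1*cos(b)^3


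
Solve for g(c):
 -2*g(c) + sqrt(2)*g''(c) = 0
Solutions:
 g(c) = C1*exp(-2^(1/4)*c) + C2*exp(2^(1/4)*c)


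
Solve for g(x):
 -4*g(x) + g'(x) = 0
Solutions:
 g(x) = C1*exp(4*x)


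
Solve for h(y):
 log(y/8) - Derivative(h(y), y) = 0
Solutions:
 h(y) = C1 + y*log(y) - y*log(8) - y


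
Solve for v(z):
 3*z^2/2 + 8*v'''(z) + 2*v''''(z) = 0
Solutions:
 v(z) = C1 + C2*z + C3*z^2 + C4*exp(-4*z) - z^5/320 + z^4/256 - z^3/256


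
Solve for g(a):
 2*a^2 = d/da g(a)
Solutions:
 g(a) = C1 + 2*a^3/3


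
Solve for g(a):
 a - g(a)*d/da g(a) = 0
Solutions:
 g(a) = -sqrt(C1 + a^2)
 g(a) = sqrt(C1 + a^2)


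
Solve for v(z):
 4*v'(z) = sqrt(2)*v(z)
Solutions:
 v(z) = C1*exp(sqrt(2)*z/4)


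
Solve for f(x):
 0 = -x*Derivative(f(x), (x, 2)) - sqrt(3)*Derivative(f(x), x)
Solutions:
 f(x) = C1 + C2*x^(1 - sqrt(3))


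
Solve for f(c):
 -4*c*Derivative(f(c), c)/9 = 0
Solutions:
 f(c) = C1


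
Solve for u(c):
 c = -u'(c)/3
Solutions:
 u(c) = C1 - 3*c^2/2


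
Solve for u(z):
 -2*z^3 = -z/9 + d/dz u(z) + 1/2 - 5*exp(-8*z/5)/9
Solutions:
 u(z) = C1 - z^4/2 + z^2/18 - z/2 - 25*exp(-8*z/5)/72


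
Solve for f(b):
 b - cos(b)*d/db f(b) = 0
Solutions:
 f(b) = C1 + Integral(b/cos(b), b)


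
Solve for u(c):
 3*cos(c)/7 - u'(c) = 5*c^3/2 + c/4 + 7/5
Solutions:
 u(c) = C1 - 5*c^4/8 - c^2/8 - 7*c/5 + 3*sin(c)/7


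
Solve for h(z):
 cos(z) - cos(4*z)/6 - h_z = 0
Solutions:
 h(z) = C1 + sin(z) - sin(4*z)/24


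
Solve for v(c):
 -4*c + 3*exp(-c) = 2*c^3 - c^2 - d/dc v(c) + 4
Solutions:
 v(c) = C1 + c^4/2 - c^3/3 + 2*c^2 + 4*c + 3*exp(-c)


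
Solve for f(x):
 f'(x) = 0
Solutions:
 f(x) = C1


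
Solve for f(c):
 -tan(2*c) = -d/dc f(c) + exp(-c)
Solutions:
 f(c) = C1 + log(tan(2*c)^2 + 1)/4 - exp(-c)


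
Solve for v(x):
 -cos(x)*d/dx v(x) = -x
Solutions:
 v(x) = C1 + Integral(x/cos(x), x)


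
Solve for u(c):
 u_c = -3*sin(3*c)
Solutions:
 u(c) = C1 + cos(3*c)


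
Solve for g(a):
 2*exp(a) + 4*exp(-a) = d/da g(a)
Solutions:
 g(a) = C1 + 2*exp(a) - 4*exp(-a)


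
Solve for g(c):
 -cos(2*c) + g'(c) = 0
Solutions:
 g(c) = C1 + sin(2*c)/2


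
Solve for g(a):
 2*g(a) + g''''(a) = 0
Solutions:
 g(a) = (C1*sin(2^(3/4)*a/2) + C2*cos(2^(3/4)*a/2))*exp(-2^(3/4)*a/2) + (C3*sin(2^(3/4)*a/2) + C4*cos(2^(3/4)*a/2))*exp(2^(3/4)*a/2)


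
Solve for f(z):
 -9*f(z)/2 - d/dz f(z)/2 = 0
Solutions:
 f(z) = C1*exp(-9*z)


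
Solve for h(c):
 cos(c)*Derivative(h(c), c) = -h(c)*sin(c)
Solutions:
 h(c) = C1*cos(c)


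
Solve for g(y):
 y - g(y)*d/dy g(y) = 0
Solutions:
 g(y) = -sqrt(C1 + y^2)
 g(y) = sqrt(C1 + y^2)


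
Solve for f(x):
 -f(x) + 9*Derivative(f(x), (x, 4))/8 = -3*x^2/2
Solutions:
 f(x) = C1*exp(-2^(3/4)*sqrt(3)*x/3) + C2*exp(2^(3/4)*sqrt(3)*x/3) + C3*sin(2^(3/4)*sqrt(3)*x/3) + C4*cos(2^(3/4)*sqrt(3)*x/3) + 3*x^2/2


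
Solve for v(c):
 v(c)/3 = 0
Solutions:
 v(c) = 0


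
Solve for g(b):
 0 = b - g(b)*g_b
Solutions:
 g(b) = -sqrt(C1 + b^2)
 g(b) = sqrt(C1 + b^2)


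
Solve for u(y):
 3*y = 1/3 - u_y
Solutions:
 u(y) = C1 - 3*y^2/2 + y/3


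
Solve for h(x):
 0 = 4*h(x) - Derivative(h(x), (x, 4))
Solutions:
 h(x) = C1*exp(-sqrt(2)*x) + C2*exp(sqrt(2)*x) + C3*sin(sqrt(2)*x) + C4*cos(sqrt(2)*x)


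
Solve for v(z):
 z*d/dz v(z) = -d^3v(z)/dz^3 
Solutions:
 v(z) = C1 + Integral(C2*airyai(-z) + C3*airybi(-z), z)


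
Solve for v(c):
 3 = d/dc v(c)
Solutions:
 v(c) = C1 + 3*c


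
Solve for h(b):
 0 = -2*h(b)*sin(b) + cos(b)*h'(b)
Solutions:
 h(b) = C1/cos(b)^2


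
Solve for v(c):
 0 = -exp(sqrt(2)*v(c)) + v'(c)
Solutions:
 v(c) = sqrt(2)*(2*log(-1/(C1 + c)) - log(2))/4


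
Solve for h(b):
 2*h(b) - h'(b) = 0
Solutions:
 h(b) = C1*exp(2*b)


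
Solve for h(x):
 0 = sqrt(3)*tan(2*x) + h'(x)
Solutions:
 h(x) = C1 + sqrt(3)*log(cos(2*x))/2


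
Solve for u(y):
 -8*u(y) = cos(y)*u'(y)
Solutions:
 u(y) = C1*(sin(y)^4 - 4*sin(y)^3 + 6*sin(y)^2 - 4*sin(y) + 1)/(sin(y)^4 + 4*sin(y)^3 + 6*sin(y)^2 + 4*sin(y) + 1)


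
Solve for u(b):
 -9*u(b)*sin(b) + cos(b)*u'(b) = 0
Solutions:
 u(b) = C1/cos(b)^9


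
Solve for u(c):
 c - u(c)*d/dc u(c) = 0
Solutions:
 u(c) = -sqrt(C1 + c^2)
 u(c) = sqrt(C1 + c^2)


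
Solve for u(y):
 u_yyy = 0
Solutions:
 u(y) = C1 + C2*y + C3*y^2


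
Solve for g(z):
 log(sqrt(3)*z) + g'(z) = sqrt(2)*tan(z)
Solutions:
 g(z) = C1 - z*log(z) - z*log(3)/2 + z - sqrt(2)*log(cos(z))


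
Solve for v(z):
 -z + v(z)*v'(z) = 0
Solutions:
 v(z) = -sqrt(C1 + z^2)
 v(z) = sqrt(C1 + z^2)


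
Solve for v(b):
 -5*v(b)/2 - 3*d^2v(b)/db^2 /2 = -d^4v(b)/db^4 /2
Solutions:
 v(b) = C1*exp(-sqrt(2)*b*sqrt(3 + sqrt(29))/2) + C2*exp(sqrt(2)*b*sqrt(3 + sqrt(29))/2) + C3*sin(sqrt(2)*b*sqrt(-3 + sqrt(29))/2) + C4*cos(sqrt(2)*b*sqrt(-3 + sqrt(29))/2)


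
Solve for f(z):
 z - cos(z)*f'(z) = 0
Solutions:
 f(z) = C1 + Integral(z/cos(z), z)


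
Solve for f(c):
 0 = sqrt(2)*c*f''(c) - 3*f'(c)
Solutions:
 f(c) = C1 + C2*c^(1 + 3*sqrt(2)/2)


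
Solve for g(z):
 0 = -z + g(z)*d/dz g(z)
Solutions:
 g(z) = -sqrt(C1 + z^2)
 g(z) = sqrt(C1 + z^2)


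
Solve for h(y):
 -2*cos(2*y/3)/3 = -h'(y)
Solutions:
 h(y) = C1 + sin(2*y/3)


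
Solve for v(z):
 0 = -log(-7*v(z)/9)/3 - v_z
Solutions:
 3*Integral(1/(log(-_y) - 2*log(3) + log(7)), (_y, v(z))) = C1 - z


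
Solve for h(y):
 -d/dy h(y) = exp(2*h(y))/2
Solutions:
 h(y) = log(-1/(C1 - y))/2
 h(y) = log(-sqrt(1/(C1 + y)))


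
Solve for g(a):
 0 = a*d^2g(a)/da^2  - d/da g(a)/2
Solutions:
 g(a) = C1 + C2*a^(3/2)


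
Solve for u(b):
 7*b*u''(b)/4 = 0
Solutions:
 u(b) = C1 + C2*b


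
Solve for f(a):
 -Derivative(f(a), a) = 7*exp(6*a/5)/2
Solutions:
 f(a) = C1 - 35*exp(6*a/5)/12


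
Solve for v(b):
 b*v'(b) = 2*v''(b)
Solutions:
 v(b) = C1 + C2*erfi(b/2)


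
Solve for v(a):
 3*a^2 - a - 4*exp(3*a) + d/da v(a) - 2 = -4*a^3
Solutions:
 v(a) = C1 - a^4 - a^3 + a^2/2 + 2*a + 4*exp(3*a)/3


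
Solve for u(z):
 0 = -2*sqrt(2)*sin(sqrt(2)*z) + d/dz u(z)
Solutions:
 u(z) = C1 - 2*cos(sqrt(2)*z)


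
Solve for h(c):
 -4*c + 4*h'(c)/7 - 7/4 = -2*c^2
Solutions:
 h(c) = C1 - 7*c^3/6 + 7*c^2/2 + 49*c/16


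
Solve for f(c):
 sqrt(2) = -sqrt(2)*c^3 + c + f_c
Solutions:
 f(c) = C1 + sqrt(2)*c^4/4 - c^2/2 + sqrt(2)*c


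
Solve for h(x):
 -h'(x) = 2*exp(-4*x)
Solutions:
 h(x) = C1 + exp(-4*x)/2


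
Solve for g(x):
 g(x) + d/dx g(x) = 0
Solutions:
 g(x) = C1*exp(-x)


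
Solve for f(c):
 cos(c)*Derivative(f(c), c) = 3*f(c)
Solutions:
 f(c) = C1*(sin(c) + 1)^(3/2)/(sin(c) - 1)^(3/2)


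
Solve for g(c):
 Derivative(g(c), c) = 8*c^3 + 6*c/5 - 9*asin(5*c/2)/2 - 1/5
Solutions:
 g(c) = C1 + 2*c^4 + 3*c^2/5 - 9*c*asin(5*c/2)/2 - c/5 - 9*sqrt(4 - 25*c^2)/10


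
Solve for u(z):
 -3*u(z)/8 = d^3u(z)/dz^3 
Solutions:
 u(z) = C3*exp(-3^(1/3)*z/2) + (C1*sin(3^(5/6)*z/4) + C2*cos(3^(5/6)*z/4))*exp(3^(1/3)*z/4)


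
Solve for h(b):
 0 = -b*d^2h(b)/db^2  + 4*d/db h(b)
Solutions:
 h(b) = C1 + C2*b^5


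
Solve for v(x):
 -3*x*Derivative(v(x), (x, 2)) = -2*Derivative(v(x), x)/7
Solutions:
 v(x) = C1 + C2*x^(23/21)


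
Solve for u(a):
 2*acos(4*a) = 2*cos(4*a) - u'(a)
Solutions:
 u(a) = C1 - 2*a*acos(4*a) + sqrt(1 - 16*a^2)/2 + sin(4*a)/2


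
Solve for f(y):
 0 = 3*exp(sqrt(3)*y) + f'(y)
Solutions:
 f(y) = C1 - sqrt(3)*exp(sqrt(3)*y)


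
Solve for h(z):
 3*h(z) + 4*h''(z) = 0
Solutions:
 h(z) = C1*sin(sqrt(3)*z/2) + C2*cos(sqrt(3)*z/2)


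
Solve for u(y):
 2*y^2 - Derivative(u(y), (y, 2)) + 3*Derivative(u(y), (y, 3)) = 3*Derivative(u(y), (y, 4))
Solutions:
 u(y) = C1 + C2*y + y^4/6 + 2*y^3 + 12*y^2 + (C3*sin(sqrt(3)*y/6) + C4*cos(sqrt(3)*y/6))*exp(y/2)


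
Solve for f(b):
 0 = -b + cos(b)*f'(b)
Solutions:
 f(b) = C1 + Integral(b/cos(b), b)


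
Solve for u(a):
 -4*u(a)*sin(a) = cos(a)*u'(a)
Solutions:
 u(a) = C1*cos(a)^4


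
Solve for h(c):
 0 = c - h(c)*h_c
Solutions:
 h(c) = -sqrt(C1 + c^2)
 h(c) = sqrt(C1 + c^2)


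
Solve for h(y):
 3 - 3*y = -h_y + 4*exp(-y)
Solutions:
 h(y) = C1 + 3*y^2/2 - 3*y - 4*exp(-y)


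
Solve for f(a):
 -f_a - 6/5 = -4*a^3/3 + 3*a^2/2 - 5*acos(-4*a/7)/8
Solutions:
 f(a) = C1 + a^4/3 - a^3/2 + 5*a*acos(-4*a/7)/8 - 6*a/5 + 5*sqrt(49 - 16*a^2)/32


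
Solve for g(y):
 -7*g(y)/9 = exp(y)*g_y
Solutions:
 g(y) = C1*exp(7*exp(-y)/9)


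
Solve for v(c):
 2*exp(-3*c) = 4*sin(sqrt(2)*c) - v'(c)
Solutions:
 v(c) = C1 - 2*sqrt(2)*cos(sqrt(2)*c) + 2*exp(-3*c)/3


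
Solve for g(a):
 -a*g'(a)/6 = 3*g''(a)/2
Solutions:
 g(a) = C1 + C2*erf(sqrt(2)*a/6)


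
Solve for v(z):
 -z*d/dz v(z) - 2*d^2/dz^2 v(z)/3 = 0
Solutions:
 v(z) = C1 + C2*erf(sqrt(3)*z/2)


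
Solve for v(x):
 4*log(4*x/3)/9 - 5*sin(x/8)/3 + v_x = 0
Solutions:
 v(x) = C1 - 4*x*log(x)/9 - 8*x*log(2)/9 + 4*x/9 + 4*x*log(3)/9 - 40*cos(x/8)/3


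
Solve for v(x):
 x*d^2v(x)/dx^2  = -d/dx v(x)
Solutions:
 v(x) = C1 + C2*log(x)


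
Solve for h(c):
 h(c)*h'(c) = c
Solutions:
 h(c) = -sqrt(C1 + c^2)
 h(c) = sqrt(C1 + c^2)


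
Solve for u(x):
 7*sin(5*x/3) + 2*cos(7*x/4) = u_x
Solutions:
 u(x) = C1 + 8*sin(7*x/4)/7 - 21*cos(5*x/3)/5


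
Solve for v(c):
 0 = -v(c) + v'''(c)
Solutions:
 v(c) = C3*exp(c) + (C1*sin(sqrt(3)*c/2) + C2*cos(sqrt(3)*c/2))*exp(-c/2)


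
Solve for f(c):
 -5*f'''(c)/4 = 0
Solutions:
 f(c) = C1 + C2*c + C3*c^2


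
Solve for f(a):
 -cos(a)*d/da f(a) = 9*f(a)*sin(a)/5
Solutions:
 f(a) = C1*cos(a)^(9/5)


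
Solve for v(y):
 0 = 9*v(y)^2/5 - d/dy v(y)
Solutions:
 v(y) = -5/(C1 + 9*y)


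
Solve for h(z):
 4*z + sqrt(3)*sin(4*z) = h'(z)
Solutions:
 h(z) = C1 + 2*z^2 - sqrt(3)*cos(4*z)/4


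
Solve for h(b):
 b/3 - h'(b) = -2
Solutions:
 h(b) = C1 + b^2/6 + 2*b


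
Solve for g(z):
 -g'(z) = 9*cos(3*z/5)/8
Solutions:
 g(z) = C1 - 15*sin(3*z/5)/8


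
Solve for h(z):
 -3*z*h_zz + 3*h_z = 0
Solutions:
 h(z) = C1 + C2*z^2


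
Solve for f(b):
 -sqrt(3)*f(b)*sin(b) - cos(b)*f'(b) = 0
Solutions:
 f(b) = C1*cos(b)^(sqrt(3))


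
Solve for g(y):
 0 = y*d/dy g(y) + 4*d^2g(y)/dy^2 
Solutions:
 g(y) = C1 + C2*erf(sqrt(2)*y/4)


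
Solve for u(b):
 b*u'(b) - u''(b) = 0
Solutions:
 u(b) = C1 + C2*erfi(sqrt(2)*b/2)


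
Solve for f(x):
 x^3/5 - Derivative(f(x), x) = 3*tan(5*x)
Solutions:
 f(x) = C1 + x^4/20 + 3*log(cos(5*x))/5


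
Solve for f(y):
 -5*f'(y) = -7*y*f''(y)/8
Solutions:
 f(y) = C1 + C2*y^(47/7)


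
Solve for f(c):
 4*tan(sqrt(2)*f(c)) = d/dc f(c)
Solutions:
 f(c) = sqrt(2)*(pi - asin(C1*exp(4*sqrt(2)*c)))/2
 f(c) = sqrt(2)*asin(C1*exp(4*sqrt(2)*c))/2


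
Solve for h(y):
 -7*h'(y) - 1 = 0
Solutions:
 h(y) = C1 - y/7


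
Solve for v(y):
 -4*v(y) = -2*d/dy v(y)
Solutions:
 v(y) = C1*exp(2*y)


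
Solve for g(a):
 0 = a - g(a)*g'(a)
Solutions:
 g(a) = -sqrt(C1 + a^2)
 g(a) = sqrt(C1 + a^2)


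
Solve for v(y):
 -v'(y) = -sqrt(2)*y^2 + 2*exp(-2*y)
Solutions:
 v(y) = C1 + sqrt(2)*y^3/3 + exp(-2*y)


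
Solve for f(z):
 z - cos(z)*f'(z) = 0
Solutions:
 f(z) = C1 + Integral(z/cos(z), z)


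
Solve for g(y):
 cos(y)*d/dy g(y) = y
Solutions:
 g(y) = C1 + Integral(y/cos(y), y)


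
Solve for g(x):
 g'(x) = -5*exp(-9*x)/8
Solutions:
 g(x) = C1 + 5*exp(-9*x)/72


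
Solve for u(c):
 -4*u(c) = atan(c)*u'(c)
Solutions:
 u(c) = C1*exp(-4*Integral(1/atan(c), c))


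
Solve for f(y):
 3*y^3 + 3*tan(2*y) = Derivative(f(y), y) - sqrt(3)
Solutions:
 f(y) = C1 + 3*y^4/4 + sqrt(3)*y - 3*log(cos(2*y))/2


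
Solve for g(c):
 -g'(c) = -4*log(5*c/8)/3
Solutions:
 g(c) = C1 + 4*c*log(c)/3 - 4*c*log(2) - 4*c/3 + 4*c*log(5)/3


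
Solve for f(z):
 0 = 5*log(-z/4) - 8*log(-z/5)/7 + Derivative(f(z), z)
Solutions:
 f(z) = C1 - 27*z*log(-z)/7 + z*(-8*log(5)/7 + 27/7 + 10*log(2))


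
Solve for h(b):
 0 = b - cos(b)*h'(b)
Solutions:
 h(b) = C1 + Integral(b/cos(b), b)


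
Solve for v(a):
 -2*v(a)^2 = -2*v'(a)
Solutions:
 v(a) = -1/(C1 + a)


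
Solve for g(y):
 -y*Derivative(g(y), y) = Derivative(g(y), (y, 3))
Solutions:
 g(y) = C1 + Integral(C2*airyai(-y) + C3*airybi(-y), y)


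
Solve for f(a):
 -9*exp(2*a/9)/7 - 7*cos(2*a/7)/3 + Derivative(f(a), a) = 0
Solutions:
 f(a) = C1 + 81*exp(2*a/9)/14 + 49*sin(2*a/7)/6


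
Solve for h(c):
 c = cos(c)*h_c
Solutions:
 h(c) = C1 + Integral(c/cos(c), c)


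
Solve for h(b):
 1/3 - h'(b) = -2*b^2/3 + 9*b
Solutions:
 h(b) = C1 + 2*b^3/9 - 9*b^2/2 + b/3


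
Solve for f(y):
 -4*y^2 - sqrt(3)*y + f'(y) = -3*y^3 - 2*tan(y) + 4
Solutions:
 f(y) = C1 - 3*y^4/4 + 4*y^3/3 + sqrt(3)*y^2/2 + 4*y + 2*log(cos(y))


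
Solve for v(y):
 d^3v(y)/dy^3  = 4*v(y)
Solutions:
 v(y) = C3*exp(2^(2/3)*y) + (C1*sin(2^(2/3)*sqrt(3)*y/2) + C2*cos(2^(2/3)*sqrt(3)*y/2))*exp(-2^(2/3)*y/2)


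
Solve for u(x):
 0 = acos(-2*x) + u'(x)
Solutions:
 u(x) = C1 - x*acos(-2*x) - sqrt(1 - 4*x^2)/2


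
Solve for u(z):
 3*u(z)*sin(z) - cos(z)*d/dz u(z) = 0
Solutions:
 u(z) = C1/cos(z)^3


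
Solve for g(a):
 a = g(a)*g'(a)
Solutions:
 g(a) = -sqrt(C1 + a^2)
 g(a) = sqrt(C1 + a^2)


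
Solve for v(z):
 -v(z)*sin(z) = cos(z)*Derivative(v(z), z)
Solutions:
 v(z) = C1*cos(z)


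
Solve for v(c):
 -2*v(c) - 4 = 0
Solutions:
 v(c) = -2


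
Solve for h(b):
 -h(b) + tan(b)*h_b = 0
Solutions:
 h(b) = C1*sin(b)


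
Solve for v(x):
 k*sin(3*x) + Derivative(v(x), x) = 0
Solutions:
 v(x) = C1 + k*cos(3*x)/3


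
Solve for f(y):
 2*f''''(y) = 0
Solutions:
 f(y) = C1 + C2*y + C3*y^2 + C4*y^3


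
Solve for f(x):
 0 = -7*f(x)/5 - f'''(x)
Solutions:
 f(x) = C3*exp(-5^(2/3)*7^(1/3)*x/5) + (C1*sin(sqrt(3)*5^(2/3)*7^(1/3)*x/10) + C2*cos(sqrt(3)*5^(2/3)*7^(1/3)*x/10))*exp(5^(2/3)*7^(1/3)*x/10)


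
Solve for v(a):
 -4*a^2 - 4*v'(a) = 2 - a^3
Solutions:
 v(a) = C1 + a^4/16 - a^3/3 - a/2


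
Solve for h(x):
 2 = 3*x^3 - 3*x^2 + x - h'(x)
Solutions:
 h(x) = C1 + 3*x^4/4 - x^3 + x^2/2 - 2*x


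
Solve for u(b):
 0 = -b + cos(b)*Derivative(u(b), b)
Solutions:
 u(b) = C1 + Integral(b/cos(b), b)


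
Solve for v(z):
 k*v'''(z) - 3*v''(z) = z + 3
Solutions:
 v(z) = C1 + C2*z + C3*exp(3*z/k) - z^3/18 + z^2*(-k - 9)/18


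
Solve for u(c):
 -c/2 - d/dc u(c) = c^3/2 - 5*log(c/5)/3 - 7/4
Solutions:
 u(c) = C1 - c^4/8 - c^2/4 + 5*c*log(c)/3 - 5*c*log(5)/3 + c/12


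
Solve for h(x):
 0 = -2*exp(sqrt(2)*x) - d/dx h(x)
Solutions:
 h(x) = C1 - sqrt(2)*exp(sqrt(2)*x)


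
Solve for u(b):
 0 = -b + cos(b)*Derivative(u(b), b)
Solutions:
 u(b) = C1 + Integral(b/cos(b), b)


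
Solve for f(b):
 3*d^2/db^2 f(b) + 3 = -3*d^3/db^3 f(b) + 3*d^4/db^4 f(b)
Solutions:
 f(b) = C1 + C2*b + C3*exp(b*(1 - sqrt(5))/2) + C4*exp(b*(1 + sqrt(5))/2) - b^2/2


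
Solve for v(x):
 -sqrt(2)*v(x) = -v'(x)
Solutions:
 v(x) = C1*exp(sqrt(2)*x)


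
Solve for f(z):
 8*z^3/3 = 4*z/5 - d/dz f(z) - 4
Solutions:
 f(z) = C1 - 2*z^4/3 + 2*z^2/5 - 4*z


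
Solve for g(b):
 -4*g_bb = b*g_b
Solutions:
 g(b) = C1 + C2*erf(sqrt(2)*b/4)


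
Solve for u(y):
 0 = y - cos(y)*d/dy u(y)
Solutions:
 u(y) = C1 + Integral(y/cos(y), y)


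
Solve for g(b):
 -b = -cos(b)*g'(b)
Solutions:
 g(b) = C1 + Integral(b/cos(b), b)


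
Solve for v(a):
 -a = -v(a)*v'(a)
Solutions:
 v(a) = -sqrt(C1 + a^2)
 v(a) = sqrt(C1 + a^2)


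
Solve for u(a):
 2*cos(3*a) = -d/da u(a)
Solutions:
 u(a) = C1 - 2*sin(3*a)/3


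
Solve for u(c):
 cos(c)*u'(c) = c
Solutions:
 u(c) = C1 + Integral(c/cos(c), c)


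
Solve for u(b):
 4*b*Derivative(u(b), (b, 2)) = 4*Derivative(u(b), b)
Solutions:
 u(b) = C1 + C2*b^2


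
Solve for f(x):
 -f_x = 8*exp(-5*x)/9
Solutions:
 f(x) = C1 + 8*exp(-5*x)/45


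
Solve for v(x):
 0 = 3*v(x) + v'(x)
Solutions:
 v(x) = C1*exp(-3*x)


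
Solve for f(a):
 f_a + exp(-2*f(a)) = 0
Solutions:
 f(a) = log(-sqrt(C1 - 2*a))
 f(a) = log(C1 - 2*a)/2


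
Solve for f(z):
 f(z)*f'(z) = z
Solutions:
 f(z) = -sqrt(C1 + z^2)
 f(z) = sqrt(C1 + z^2)


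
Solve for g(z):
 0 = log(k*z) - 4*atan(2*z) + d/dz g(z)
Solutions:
 g(z) = C1 - z*log(k*z) + 4*z*atan(2*z) + z - log(4*z^2 + 1)


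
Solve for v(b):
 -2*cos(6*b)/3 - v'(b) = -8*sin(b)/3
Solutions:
 v(b) = C1 - sin(6*b)/9 - 8*cos(b)/3


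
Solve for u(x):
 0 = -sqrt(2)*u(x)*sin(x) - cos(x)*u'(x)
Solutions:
 u(x) = C1*cos(x)^(sqrt(2))


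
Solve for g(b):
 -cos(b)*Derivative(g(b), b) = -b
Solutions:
 g(b) = C1 + Integral(b/cos(b), b)


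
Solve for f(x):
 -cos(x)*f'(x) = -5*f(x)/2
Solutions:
 f(x) = C1*(sin(x) + 1)^(5/4)/(sin(x) - 1)^(5/4)


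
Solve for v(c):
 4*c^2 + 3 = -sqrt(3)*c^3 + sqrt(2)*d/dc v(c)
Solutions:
 v(c) = C1 + sqrt(6)*c^4/8 + 2*sqrt(2)*c^3/3 + 3*sqrt(2)*c/2


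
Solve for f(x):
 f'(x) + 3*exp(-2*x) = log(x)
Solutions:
 f(x) = C1 + x*log(x) - x + 3*exp(-2*x)/2


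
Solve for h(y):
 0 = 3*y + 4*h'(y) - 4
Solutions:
 h(y) = C1 - 3*y^2/8 + y


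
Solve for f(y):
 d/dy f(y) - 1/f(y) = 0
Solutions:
 f(y) = -sqrt(C1 + 2*y)
 f(y) = sqrt(C1 + 2*y)


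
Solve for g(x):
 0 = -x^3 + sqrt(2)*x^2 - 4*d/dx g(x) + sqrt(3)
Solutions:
 g(x) = C1 - x^4/16 + sqrt(2)*x^3/12 + sqrt(3)*x/4


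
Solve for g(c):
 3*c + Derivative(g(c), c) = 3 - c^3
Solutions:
 g(c) = C1 - c^4/4 - 3*c^2/2 + 3*c


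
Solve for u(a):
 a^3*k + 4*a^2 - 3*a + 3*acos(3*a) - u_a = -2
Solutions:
 u(a) = C1 + a^4*k/4 + 4*a^3/3 - 3*a^2/2 + 3*a*acos(3*a) + 2*a - sqrt(1 - 9*a^2)


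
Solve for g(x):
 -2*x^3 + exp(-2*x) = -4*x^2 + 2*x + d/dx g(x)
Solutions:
 g(x) = C1 - x^4/2 + 4*x^3/3 - x^2 - exp(-2*x)/2


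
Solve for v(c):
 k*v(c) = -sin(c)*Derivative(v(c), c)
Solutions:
 v(c) = C1*exp(k*(-log(cos(c) - 1) + log(cos(c) + 1))/2)


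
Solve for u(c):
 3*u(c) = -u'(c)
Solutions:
 u(c) = C1*exp(-3*c)


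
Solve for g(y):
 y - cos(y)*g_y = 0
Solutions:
 g(y) = C1 + Integral(y/cos(y), y)


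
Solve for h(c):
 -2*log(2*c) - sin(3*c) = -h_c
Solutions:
 h(c) = C1 + 2*c*log(c) - 2*c + 2*c*log(2) - cos(3*c)/3


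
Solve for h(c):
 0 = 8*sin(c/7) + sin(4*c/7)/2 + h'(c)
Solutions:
 h(c) = C1 + 56*cos(c/7) + 7*cos(4*c/7)/8


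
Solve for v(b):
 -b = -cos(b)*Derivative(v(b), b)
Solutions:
 v(b) = C1 + Integral(b/cos(b), b)


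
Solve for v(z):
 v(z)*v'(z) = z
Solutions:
 v(z) = -sqrt(C1 + z^2)
 v(z) = sqrt(C1 + z^2)


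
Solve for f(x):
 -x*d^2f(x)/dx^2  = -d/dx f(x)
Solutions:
 f(x) = C1 + C2*x^2


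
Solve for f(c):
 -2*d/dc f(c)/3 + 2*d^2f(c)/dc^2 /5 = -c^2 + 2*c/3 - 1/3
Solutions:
 f(c) = C1 + C2*exp(5*c/3) + c^3/2 + 2*c^2/5 + 49*c/50


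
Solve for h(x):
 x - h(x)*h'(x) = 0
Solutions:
 h(x) = -sqrt(C1 + x^2)
 h(x) = sqrt(C1 + x^2)


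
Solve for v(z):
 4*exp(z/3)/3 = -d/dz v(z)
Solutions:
 v(z) = C1 - 4*exp(z/3)


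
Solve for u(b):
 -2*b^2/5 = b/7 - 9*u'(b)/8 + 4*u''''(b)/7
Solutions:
 u(b) = C1 + C4*exp(126^(1/3)*b/4) + 16*b^3/135 + 4*b^2/63 + (C2*sin(3*14^(1/3)*3^(1/6)*b/8) + C3*cos(3*14^(1/3)*3^(1/6)*b/8))*exp(-126^(1/3)*b/8)


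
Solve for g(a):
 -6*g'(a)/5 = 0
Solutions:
 g(a) = C1


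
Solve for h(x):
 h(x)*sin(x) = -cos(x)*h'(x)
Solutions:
 h(x) = C1*cos(x)


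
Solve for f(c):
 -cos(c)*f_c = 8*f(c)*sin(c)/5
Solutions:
 f(c) = C1*cos(c)^(8/5)


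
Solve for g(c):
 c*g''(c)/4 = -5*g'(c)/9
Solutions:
 g(c) = C1 + C2/c^(11/9)


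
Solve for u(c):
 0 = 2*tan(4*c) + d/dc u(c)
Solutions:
 u(c) = C1 + log(cos(4*c))/2


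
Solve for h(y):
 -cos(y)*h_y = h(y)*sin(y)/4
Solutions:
 h(y) = C1*cos(y)^(1/4)


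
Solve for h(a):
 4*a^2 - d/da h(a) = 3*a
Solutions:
 h(a) = C1 + 4*a^3/3 - 3*a^2/2


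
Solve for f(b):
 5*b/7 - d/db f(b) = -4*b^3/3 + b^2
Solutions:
 f(b) = C1 + b^4/3 - b^3/3 + 5*b^2/14


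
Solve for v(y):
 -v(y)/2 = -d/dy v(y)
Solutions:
 v(y) = C1*exp(y/2)


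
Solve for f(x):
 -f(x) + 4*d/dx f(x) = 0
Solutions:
 f(x) = C1*exp(x/4)


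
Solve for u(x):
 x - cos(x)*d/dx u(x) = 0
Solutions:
 u(x) = C1 + Integral(x/cos(x), x)


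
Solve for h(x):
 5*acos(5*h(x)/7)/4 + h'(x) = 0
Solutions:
 Integral(1/acos(5*_y/7), (_y, h(x))) = C1 - 5*x/4


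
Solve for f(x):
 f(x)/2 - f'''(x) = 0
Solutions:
 f(x) = C3*exp(2^(2/3)*x/2) + (C1*sin(2^(2/3)*sqrt(3)*x/4) + C2*cos(2^(2/3)*sqrt(3)*x/4))*exp(-2^(2/3)*x/4)


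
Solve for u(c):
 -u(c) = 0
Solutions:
 u(c) = 0


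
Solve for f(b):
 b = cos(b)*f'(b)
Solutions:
 f(b) = C1 + Integral(b/cos(b), b)


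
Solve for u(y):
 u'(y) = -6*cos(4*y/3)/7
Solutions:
 u(y) = C1 - 9*sin(4*y/3)/14


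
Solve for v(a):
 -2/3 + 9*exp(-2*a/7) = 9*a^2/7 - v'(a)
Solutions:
 v(a) = C1 + 3*a^3/7 + 2*a/3 + 63*exp(-2*a/7)/2


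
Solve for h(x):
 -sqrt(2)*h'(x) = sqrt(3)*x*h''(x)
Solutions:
 h(x) = C1 + C2*x^(1 - sqrt(6)/3)


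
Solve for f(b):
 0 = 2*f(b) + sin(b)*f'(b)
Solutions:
 f(b) = C1*(cos(b) + 1)/(cos(b) - 1)


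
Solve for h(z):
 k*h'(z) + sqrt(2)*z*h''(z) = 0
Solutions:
 h(z) = C1 + z^(-sqrt(2)*re(k)/2 + 1)*(C2*sin(sqrt(2)*log(z)*Abs(im(k))/2) + C3*cos(sqrt(2)*log(z)*im(k)/2))


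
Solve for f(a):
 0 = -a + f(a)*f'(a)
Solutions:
 f(a) = -sqrt(C1 + a^2)
 f(a) = sqrt(C1 + a^2)


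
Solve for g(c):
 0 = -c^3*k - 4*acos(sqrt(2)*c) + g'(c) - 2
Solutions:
 g(c) = C1 + c^4*k/4 + 4*c*acos(sqrt(2)*c) + 2*c - 2*sqrt(2)*sqrt(1 - 2*c^2)


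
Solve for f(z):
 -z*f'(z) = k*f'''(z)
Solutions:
 f(z) = C1 + Integral(C2*airyai(z*(-1/k)^(1/3)) + C3*airybi(z*(-1/k)^(1/3)), z)


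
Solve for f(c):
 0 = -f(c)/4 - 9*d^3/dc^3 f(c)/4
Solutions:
 f(c) = C3*exp(-3^(1/3)*c/3) + (C1*sin(3^(5/6)*c/6) + C2*cos(3^(5/6)*c/6))*exp(3^(1/3)*c/6)


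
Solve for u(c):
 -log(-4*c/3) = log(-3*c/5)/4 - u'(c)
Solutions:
 u(c) = C1 + 5*c*log(-c)/4 + c*(-log(15) - 5/4 + log(3)/4 + 3*log(5)/4 + 2*log(2))


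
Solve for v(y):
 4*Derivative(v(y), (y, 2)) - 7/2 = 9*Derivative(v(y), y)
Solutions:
 v(y) = C1 + C2*exp(9*y/4) - 7*y/18


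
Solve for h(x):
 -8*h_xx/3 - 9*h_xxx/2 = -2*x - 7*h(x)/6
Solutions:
 h(x) = C1*exp(-x*(512*2^(1/3)/(81*sqrt(2549337) + 129589)^(1/3) + 64 + 2^(2/3)*(81*sqrt(2549337) + 129589)^(1/3))/324)*sin(2^(1/3)*sqrt(3)*x*(-2^(1/3)*(81*sqrt(2549337) + 129589)^(1/3) + 512/(81*sqrt(2549337) + 129589)^(1/3))/324) + C2*exp(-x*(512*2^(1/3)/(81*sqrt(2549337) + 129589)^(1/3) + 64 + 2^(2/3)*(81*sqrt(2549337) + 129589)^(1/3))/324)*cos(2^(1/3)*sqrt(3)*x*(-2^(1/3)*(81*sqrt(2549337) + 129589)^(1/3) + 512/(81*sqrt(2549337) + 129589)^(1/3))/324) + C3*exp(x*(-32 + 512*2^(1/3)/(81*sqrt(2549337) + 129589)^(1/3) + 2^(2/3)*(81*sqrt(2549337) + 129589)^(1/3))/162) - 12*x/7


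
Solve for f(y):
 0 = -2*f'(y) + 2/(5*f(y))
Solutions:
 f(y) = -sqrt(C1 + 10*y)/5
 f(y) = sqrt(C1 + 10*y)/5


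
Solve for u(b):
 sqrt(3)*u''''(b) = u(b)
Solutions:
 u(b) = C1*exp(-3^(7/8)*b/3) + C2*exp(3^(7/8)*b/3) + C3*sin(3^(7/8)*b/3) + C4*cos(3^(7/8)*b/3)


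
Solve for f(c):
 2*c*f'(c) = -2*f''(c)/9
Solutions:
 f(c) = C1 + C2*erf(3*sqrt(2)*c/2)


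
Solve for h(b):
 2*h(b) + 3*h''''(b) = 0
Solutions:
 h(b) = (C1*sin(6^(3/4)*b/6) + C2*cos(6^(3/4)*b/6))*exp(-6^(3/4)*b/6) + (C3*sin(6^(3/4)*b/6) + C4*cos(6^(3/4)*b/6))*exp(6^(3/4)*b/6)


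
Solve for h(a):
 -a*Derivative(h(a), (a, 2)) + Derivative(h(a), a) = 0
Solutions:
 h(a) = C1 + C2*a^2


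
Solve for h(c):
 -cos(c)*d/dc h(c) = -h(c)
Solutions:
 h(c) = C1*sqrt(sin(c) + 1)/sqrt(sin(c) - 1)


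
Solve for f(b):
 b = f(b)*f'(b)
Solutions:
 f(b) = -sqrt(C1 + b^2)
 f(b) = sqrt(C1 + b^2)


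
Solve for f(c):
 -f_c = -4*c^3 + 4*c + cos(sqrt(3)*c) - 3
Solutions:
 f(c) = C1 + c^4 - 2*c^2 + 3*c - sqrt(3)*sin(sqrt(3)*c)/3


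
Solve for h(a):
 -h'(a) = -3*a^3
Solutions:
 h(a) = C1 + 3*a^4/4


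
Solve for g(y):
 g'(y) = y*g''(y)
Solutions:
 g(y) = C1 + C2*y^2
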